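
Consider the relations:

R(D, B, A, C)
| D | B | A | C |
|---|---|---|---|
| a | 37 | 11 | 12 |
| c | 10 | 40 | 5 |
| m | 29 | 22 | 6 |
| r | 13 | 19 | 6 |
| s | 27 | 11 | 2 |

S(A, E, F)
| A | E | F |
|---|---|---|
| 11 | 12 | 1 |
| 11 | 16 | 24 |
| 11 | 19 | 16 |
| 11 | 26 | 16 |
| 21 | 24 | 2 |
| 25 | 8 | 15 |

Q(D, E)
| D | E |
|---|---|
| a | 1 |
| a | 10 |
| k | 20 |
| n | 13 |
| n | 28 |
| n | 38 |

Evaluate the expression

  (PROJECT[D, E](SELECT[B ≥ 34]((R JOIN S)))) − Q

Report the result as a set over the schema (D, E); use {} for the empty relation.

Joining R and S on A yields {(a, 37, 11, 12, 12, 1), (a, 37, 11, 12, 16, 24), (a, 37, 11, 12, 19, 16), (a, 37, 11, 12, 26, 16), (s, 27, 11, 2, 12, 1), (s, 27, 11, 2, 16, 24), (s, 27, 11, 2, 19, 16), (s, 27, 11, 2, 26, 16)}.
Filtering on B ≥ 34 leaves {(a, 37, 11, 12, 12, 1), (a, 37, 11, 12, 16, 24), (a, 37, 11, 12, 19, 16), (a, 37, 11, 12, 26, 16)}.
Keep only column(s) D, E: {(a, 12), (a, 16), (a, 19), (a, 26)}
Difference: {(a, 12), (a, 16), (a, 19), (a, 26)} with {(a, 1), (a, 10), (k, 20), (n, 13), (n, 28), (n, 38)} → {(a, 12), (a, 16), (a, 19), (a, 26)}

{(a, 12), (a, 16), (a, 19), (a, 26)}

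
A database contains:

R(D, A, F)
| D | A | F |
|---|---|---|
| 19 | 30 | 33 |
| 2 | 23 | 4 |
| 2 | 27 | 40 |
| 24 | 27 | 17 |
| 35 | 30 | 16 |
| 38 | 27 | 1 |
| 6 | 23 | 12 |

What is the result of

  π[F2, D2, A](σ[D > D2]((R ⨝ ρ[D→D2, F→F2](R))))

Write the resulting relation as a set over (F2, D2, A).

ρ[D→D2, F→F2]: schema becomes (D2, A, F2); tuples unchanged.
R ⋈ ρ[D→D2, F→F2](R) (natural join on A): {(19, 30, 33, 19, 33), (19, 30, 33, 35, 16), (2, 23, 4, 2, 4), (2, 23, 4, 6, 12), (2, 27, 40, 2, 40), (2, 27, 40, 24, 17), (2, 27, 40, 38, 1), (24, 27, 17, 2, 40), (24, 27, 17, 24, 17), (24, 27, 17, 38, 1), (35, 30, 16, 19, 33), (35, 30, 16, 35, 16), (38, 27, 1, 2, 40), (38, 27, 1, 24, 17), (38, 27, 1, 38, 1), (6, 23, 12, 2, 4), (6, 23, 12, 6, 12)}
Selection D > D2: {(24, 27, 17, 2, 40), (35, 30, 16, 19, 33), (38, 27, 1, 2, 40), (38, 27, 1, 24, 17), (6, 23, 12, 2, 4)}
Keep only column(s) F2, D2, A (1 duplicate(s) eliminated): {(17, 24, 27), (33, 19, 30), (4, 2, 23), (40, 2, 27)}

{(17, 24, 27), (33, 19, 30), (4, 2, 23), (40, 2, 27)}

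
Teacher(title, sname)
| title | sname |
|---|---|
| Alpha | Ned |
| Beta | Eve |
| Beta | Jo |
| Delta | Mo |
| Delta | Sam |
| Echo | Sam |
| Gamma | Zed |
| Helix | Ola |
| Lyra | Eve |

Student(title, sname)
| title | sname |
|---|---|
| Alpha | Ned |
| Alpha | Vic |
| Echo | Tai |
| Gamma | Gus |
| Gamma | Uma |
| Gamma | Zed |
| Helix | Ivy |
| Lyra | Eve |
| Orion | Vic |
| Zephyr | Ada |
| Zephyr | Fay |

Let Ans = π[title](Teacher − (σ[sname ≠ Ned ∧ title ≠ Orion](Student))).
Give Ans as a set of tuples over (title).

{Alpha, Beta, Delta, Echo, Helix}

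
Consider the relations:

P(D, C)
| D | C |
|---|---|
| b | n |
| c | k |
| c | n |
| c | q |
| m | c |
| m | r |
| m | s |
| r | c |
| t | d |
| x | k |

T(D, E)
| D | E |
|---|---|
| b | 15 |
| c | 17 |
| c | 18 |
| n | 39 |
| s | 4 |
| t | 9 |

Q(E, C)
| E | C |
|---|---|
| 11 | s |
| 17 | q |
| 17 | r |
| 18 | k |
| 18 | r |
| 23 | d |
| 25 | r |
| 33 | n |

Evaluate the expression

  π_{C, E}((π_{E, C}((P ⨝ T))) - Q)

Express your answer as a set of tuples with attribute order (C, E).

Natural join on D: {(b, n, 15), (c, k, 17), (c, k, 18), (c, n, 17), (c, n, 18), (c, q, 17), (c, q, 18), (t, d, 9)}
π_{E, C} gives {(15, n), (17, k), (17, n), (17, q), (18, k), (18, n), (18, q), (9, d)}.
Set difference of the two operands is {(15, n), (17, k), (17, n), (18, n), (18, q), (9, d)}.
π_{C, E} gives {(d, 9), (k, 17), (n, 15), (n, 17), (n, 18), (q, 18)}.

{(d, 9), (k, 17), (n, 15), (n, 17), (n, 18), (q, 18)}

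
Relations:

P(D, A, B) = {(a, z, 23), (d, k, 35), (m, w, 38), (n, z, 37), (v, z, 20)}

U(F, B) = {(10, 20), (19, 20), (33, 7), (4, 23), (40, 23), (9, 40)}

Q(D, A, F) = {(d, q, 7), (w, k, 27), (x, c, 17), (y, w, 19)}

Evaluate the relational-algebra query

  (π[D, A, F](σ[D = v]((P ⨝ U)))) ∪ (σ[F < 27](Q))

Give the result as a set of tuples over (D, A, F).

{(d, q, 7), (v, z, 10), (v, z, 19), (x, c, 17), (y, w, 19)}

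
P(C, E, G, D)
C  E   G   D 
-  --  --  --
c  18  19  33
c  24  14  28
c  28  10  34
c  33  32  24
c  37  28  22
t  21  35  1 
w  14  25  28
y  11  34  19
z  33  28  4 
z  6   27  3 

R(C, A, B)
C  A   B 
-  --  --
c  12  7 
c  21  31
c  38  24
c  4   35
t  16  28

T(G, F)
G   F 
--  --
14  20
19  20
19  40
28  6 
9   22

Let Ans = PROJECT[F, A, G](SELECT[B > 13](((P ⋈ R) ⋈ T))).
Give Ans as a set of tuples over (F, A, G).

{(20, 21, 14), (20, 21, 19), (20, 38, 14), (20, 38, 19), (20, 4, 14), (20, 4, 19), (40, 21, 19), (40, 38, 19), (40, 4, 19), (6, 21, 28), (6, 38, 28), (6, 4, 28)}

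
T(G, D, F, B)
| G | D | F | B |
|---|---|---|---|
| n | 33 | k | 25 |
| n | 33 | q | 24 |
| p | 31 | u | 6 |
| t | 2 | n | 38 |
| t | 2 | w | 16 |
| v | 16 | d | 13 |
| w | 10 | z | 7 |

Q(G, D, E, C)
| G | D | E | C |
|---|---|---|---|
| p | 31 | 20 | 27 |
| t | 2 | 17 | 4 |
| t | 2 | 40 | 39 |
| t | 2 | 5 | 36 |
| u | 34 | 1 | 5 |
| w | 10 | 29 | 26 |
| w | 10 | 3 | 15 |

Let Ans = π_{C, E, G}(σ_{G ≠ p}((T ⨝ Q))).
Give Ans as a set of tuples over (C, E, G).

{(15, 3, w), (26, 29, w), (36, 5, t), (39, 40, t), (4, 17, t)}

T ⋈ Q (natural join on G, D): {(p, 31, u, 6, 20, 27), (t, 2, n, 38, 17, 4), (t, 2, n, 38, 40, 39), (t, 2, n, 38, 5, 36), (t, 2, w, 16, 17, 4), (t, 2, w, 16, 40, 39), (t, 2, w, 16, 5, 36), (w, 10, z, 7, 29, 26), (w, 10, z, 7, 3, 15)}
Filtering on G ≠ p leaves {(t, 2, n, 38, 17, 4), (t, 2, n, 38, 40, 39), (t, 2, n, 38, 5, 36), (t, 2, w, 16, 17, 4), (t, 2, w, 16, 40, 39), (t, 2, w, 16, 5, 36), (w, 10, z, 7, 29, 26), (w, 10, z, 7, 3, 15)}.
Projecting to C, E, G (3 duplicate(s) eliminated): {(15, 3, w), (26, 29, w), (36, 5, t), (39, 40, t), (4, 17, t)}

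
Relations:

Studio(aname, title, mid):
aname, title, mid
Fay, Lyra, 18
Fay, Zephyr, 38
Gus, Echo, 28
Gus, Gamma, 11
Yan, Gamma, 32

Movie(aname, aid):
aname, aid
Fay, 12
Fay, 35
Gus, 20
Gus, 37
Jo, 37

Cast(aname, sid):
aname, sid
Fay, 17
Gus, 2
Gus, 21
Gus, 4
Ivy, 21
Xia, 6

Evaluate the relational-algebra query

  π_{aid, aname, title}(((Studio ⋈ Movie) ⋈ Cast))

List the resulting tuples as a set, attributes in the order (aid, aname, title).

Natural join on aname: {(Fay, Lyra, 18, 12), (Fay, Lyra, 18, 35), (Fay, Zephyr, 38, 12), (Fay, Zephyr, 38, 35), (Gus, Echo, 28, 20), (Gus, Echo, 28, 37), (Gus, Gamma, 11, 20), (Gus, Gamma, 11, 37)}
Natural join on aname: {(Fay, Lyra, 18, 12, 17), (Fay, Lyra, 18, 35, 17), (Fay, Zephyr, 38, 12, 17), (Fay, Zephyr, 38, 35, 17), (Gus, Echo, 28, 20, 2), (Gus, Echo, 28, 20, 21), (Gus, Echo, 28, 20, 4), (Gus, Echo, 28, 37, 2), (Gus, Echo, 28, 37, 21), (Gus, Echo, 28, 37, 4), (Gus, Gamma, 11, 20, 2), (Gus, Gamma, 11, 20, 21), (Gus, Gamma, 11, 20, 4), (Gus, Gamma, 11, 37, 2), (Gus, Gamma, 11, 37, 21), (Gus, Gamma, 11, 37, 4)}
Keep only column(s) aid, aname, title (8 duplicate(s) eliminated): {(12, Fay, Lyra), (12, Fay, Zephyr), (20, Gus, Echo), (20, Gus, Gamma), (35, Fay, Lyra), (35, Fay, Zephyr), (37, Gus, Echo), (37, Gus, Gamma)}

{(12, Fay, Lyra), (12, Fay, Zephyr), (20, Gus, Echo), (20, Gus, Gamma), (35, Fay, Lyra), (35, Fay, Zephyr), (37, Gus, Echo), (37, Gus, Gamma)}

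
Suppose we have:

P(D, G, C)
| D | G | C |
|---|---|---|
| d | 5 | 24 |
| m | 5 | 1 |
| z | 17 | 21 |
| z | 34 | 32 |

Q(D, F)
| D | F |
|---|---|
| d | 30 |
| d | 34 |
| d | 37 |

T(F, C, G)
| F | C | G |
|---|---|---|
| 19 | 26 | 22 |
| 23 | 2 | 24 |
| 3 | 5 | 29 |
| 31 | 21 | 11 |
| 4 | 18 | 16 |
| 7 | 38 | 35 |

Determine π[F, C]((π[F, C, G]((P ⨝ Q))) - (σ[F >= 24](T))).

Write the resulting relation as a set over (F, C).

Natural join on D: {(d, 5, 24, 30), (d, 5, 24, 34), (d, 5, 24, 37)}
π_{F, C, G} gives {(30, 24, 5), (34, 24, 5), (37, 24, 5)}.
Selection F >= 24: {(31, 21, 11)}
Difference: {(30, 24, 5), (34, 24, 5), (37, 24, 5)} with {(31, 21, 11)} → {(30, 24, 5), (34, 24, 5), (37, 24, 5)}
π_{F, C} gives {(30, 24), (34, 24), (37, 24)}.

{(30, 24), (34, 24), (37, 24)}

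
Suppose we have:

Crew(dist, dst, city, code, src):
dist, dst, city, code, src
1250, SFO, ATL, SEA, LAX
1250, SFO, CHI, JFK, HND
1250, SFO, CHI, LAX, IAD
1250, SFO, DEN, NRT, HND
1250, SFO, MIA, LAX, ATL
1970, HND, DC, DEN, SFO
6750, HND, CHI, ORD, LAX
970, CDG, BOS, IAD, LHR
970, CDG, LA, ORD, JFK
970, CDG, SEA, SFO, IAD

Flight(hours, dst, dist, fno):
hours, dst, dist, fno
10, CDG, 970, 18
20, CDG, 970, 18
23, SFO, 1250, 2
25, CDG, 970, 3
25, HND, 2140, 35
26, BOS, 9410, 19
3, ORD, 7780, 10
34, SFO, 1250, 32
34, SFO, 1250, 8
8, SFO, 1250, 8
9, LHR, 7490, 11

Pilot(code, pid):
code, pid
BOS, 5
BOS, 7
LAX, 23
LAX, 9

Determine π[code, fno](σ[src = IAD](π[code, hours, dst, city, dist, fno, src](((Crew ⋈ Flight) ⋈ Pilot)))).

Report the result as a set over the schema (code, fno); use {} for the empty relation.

{(LAX, 2), (LAX, 32), (LAX, 8)}

Crew ⋈ Flight (natural join on dist, dst): {(1250, SFO, ATL, SEA, LAX, 23, 2), (1250, SFO, ATL, SEA, LAX, 34, 32), (1250, SFO, ATL, SEA, LAX, 34, 8), (1250, SFO, ATL, SEA, LAX, 8, 8), (1250, SFO, CHI, JFK, HND, 23, 2), (1250, SFO, CHI, JFK, HND, 34, 32), (1250, SFO, CHI, JFK, HND, 34, 8), (1250, SFO, CHI, JFK, HND, 8, 8), (1250, SFO, CHI, LAX, IAD, 23, 2), (1250, SFO, CHI, LAX, IAD, 34, 32), (1250, SFO, CHI, LAX, IAD, 34, 8), (1250, SFO, CHI, LAX, IAD, 8, 8), (1250, SFO, DEN, NRT, HND, 23, 2), (1250, SFO, DEN, NRT, HND, 34, 32), (1250, SFO, DEN, NRT, HND, 34, 8), (1250, SFO, DEN, NRT, HND, 8, 8), (1250, SFO, MIA, LAX, ATL, 23, 2), (1250, SFO, MIA, LAX, ATL, 34, 32), (1250, SFO, MIA, LAX, ATL, 34, 8), (1250, SFO, MIA, LAX, ATL, 8, 8), (970, CDG, BOS, IAD, LHR, 10, 18), (970, CDG, BOS, IAD, LHR, 20, 18), (970, CDG, BOS, IAD, LHR, 25, 3), (970, CDG, LA, ORD, JFK, 10, 18), (970, CDG, LA, ORD, JFK, 20, 18), (970, CDG, LA, ORD, JFK, 25, 3), (970, CDG, SEA, SFO, IAD, 10, 18), (970, CDG, SEA, SFO, IAD, 20, 18), (970, CDG, SEA, SFO, IAD, 25, 3)}
(Crew ⋈ Flight) ⋈ Pilot (natural join on code): {(1250, SFO, CHI, LAX, IAD, 23, 2, 23), (1250, SFO, CHI, LAX, IAD, 23, 2, 9), (1250, SFO, CHI, LAX, IAD, 34, 32, 23), (1250, SFO, CHI, LAX, IAD, 34, 32, 9), (1250, SFO, CHI, LAX, IAD, 34, 8, 23), (1250, SFO, CHI, LAX, IAD, 34, 8, 9), (1250, SFO, CHI, LAX, IAD, 8, 8, 23), (1250, SFO, CHI, LAX, IAD, 8, 8, 9), (1250, SFO, MIA, LAX, ATL, 23, 2, 23), (1250, SFO, MIA, LAX, ATL, 23, 2, 9), (1250, SFO, MIA, LAX, ATL, 34, 32, 23), (1250, SFO, MIA, LAX, ATL, 34, 32, 9), (1250, SFO, MIA, LAX, ATL, 34, 8, 23), (1250, SFO, MIA, LAX, ATL, 34, 8, 9), (1250, SFO, MIA, LAX, ATL, 8, 8, 23), (1250, SFO, MIA, LAX, ATL, 8, 8, 9)}
Projecting to code, hours, dst, city, dist, fno, src (8 duplicate(s) eliminated): {(LAX, 23, SFO, CHI, 1250, 2, IAD), (LAX, 23, SFO, MIA, 1250, 2, ATL), (LAX, 34, SFO, CHI, 1250, 32, IAD), (LAX, 34, SFO, CHI, 1250, 8, IAD), (LAX, 34, SFO, MIA, 1250, 32, ATL), (LAX, 34, SFO, MIA, 1250, 8, ATL), (LAX, 8, SFO, CHI, 1250, 8, IAD), (LAX, 8, SFO, MIA, 1250, 8, ATL)}
Selection src = IAD: {(LAX, 23, SFO, CHI, 1250, 2, IAD), (LAX, 34, SFO, CHI, 1250, 32, IAD), (LAX, 34, SFO, CHI, 1250, 8, IAD), (LAX, 8, SFO, CHI, 1250, 8, IAD)}
Projecting to code, fno (1 duplicate(s) eliminated): {(LAX, 2), (LAX, 32), (LAX, 8)}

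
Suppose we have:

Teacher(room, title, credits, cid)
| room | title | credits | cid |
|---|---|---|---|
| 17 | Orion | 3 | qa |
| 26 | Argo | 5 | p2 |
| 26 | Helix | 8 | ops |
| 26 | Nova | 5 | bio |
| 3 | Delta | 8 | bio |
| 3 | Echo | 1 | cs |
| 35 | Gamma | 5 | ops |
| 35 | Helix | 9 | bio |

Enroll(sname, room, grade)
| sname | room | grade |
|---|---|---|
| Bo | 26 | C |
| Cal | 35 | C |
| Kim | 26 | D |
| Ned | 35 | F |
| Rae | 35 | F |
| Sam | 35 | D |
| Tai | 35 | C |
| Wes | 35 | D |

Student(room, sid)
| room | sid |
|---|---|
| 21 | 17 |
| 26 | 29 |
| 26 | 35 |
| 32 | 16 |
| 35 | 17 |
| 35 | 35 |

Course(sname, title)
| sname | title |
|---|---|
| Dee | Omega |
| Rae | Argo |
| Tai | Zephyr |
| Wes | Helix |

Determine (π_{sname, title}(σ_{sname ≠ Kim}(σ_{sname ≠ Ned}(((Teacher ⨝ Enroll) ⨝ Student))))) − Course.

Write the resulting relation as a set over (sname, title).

Joining Teacher and Enroll on room yields {(26, Argo, 5, p2, Bo, C), (26, Argo, 5, p2, Kim, D), (26, Helix, 8, ops, Bo, C), (26, Helix, 8, ops, Kim, D), (26, Nova, 5, bio, Bo, C), (26, Nova, 5, bio, Kim, D), (35, Gamma, 5, ops, Cal, C), (35, Gamma, 5, ops, Ned, F), (35, Gamma, 5, ops, Rae, F), (35, Gamma, 5, ops, Sam, D), (35, Gamma, 5, ops, Tai, C), (35, Gamma, 5, ops, Wes, D), (35, Helix, 9, bio, Cal, C), (35, Helix, 9, bio, Ned, F), (35, Helix, 9, bio, Rae, F), (35, Helix, 9, bio, Sam, D), (35, Helix, 9, bio, Tai, C), (35, Helix, 9, bio, Wes, D)}.
Joining (Teacher ⨝ Enroll) and Student on room yields {(26, Argo, 5, p2, Bo, C, 29), (26, Argo, 5, p2, Bo, C, 35), (26, Argo, 5, p2, Kim, D, 29), (26, Argo, 5, p2, Kim, D, 35), (26, Helix, 8, ops, Bo, C, 29), (26, Helix, 8, ops, Bo, C, 35), (26, Helix, 8, ops, Kim, D, 29), (26, Helix, 8, ops, Kim, D, 35), (26, Nova, 5, bio, Bo, C, 29), (26, Nova, 5, bio, Bo, C, 35), (26, Nova, 5, bio, Kim, D, 29), (26, Nova, 5, bio, Kim, D, 35), (35, Gamma, 5, ops, Cal, C, 17), (35, Gamma, 5, ops, Cal, C, 35), (35, Gamma, 5, ops, Ned, F, 17), (35, Gamma, 5, ops, Ned, F, 35), (35, Gamma, 5, ops, Rae, F, 17), (35, Gamma, 5, ops, Rae, F, 35), (35, Gamma, 5, ops, Sam, D, 17), (35, Gamma, 5, ops, Sam, D, 35), (35, Gamma, 5, ops, Tai, C, 17), (35, Gamma, 5, ops, Tai, C, 35), (35, Gamma, 5, ops, Wes, D, 17), (35, Gamma, 5, ops, Wes, D, 35), (35, Helix, 9, bio, Cal, C, 17), (35, Helix, 9, bio, Cal, C, 35), (35, Helix, 9, bio, Ned, F, 17), (35, Helix, 9, bio, Ned, F, 35), (35, Helix, 9, bio, Rae, F, 17), (35, Helix, 9, bio, Rae, F, 35), (35, Helix, 9, bio, Sam, D, 17), (35, Helix, 9, bio, Sam, D, 35), (35, Helix, 9, bio, Tai, C, 17), (35, Helix, 9, bio, Tai, C, 35), (35, Helix, 9, bio, Wes, D, 17), (35, Helix, 9, bio, Wes, D, 35)}.
σ[sname ≠ Ned]: keep tuples satisfying sname ≠ Ned → {(26, Argo, 5, p2, Bo, C, 29), (26, Argo, 5, p2, Bo, C, 35), (26, Argo, 5, p2, Kim, D, 29), (26, Argo, 5, p2, Kim, D, 35), (26, Helix, 8, ops, Bo, C, 29), (26, Helix, 8, ops, Bo, C, 35), (26, Helix, 8, ops, Kim, D, 29), (26, Helix, 8, ops, Kim, D, 35), (26, Nova, 5, bio, Bo, C, 29), (26, Nova, 5, bio, Bo, C, 35), (26, Nova, 5, bio, Kim, D, 29), (26, Nova, 5, bio, Kim, D, 35), (35, Gamma, 5, ops, Cal, C, 17), (35, Gamma, 5, ops, Cal, C, 35), (35, Gamma, 5, ops, Rae, F, 17), (35, Gamma, 5, ops, Rae, F, 35), (35, Gamma, 5, ops, Sam, D, 17), (35, Gamma, 5, ops, Sam, D, 35), (35, Gamma, 5, ops, Tai, C, 17), (35, Gamma, 5, ops, Tai, C, 35), (35, Gamma, 5, ops, Wes, D, 17), (35, Gamma, 5, ops, Wes, D, 35), (35, Helix, 9, bio, Cal, C, 17), (35, Helix, 9, bio, Cal, C, 35), (35, Helix, 9, bio, Rae, F, 17), (35, Helix, 9, bio, Rae, F, 35), (35, Helix, 9, bio, Sam, D, 17), (35, Helix, 9, bio, Sam, D, 35), (35, Helix, 9, bio, Tai, C, 17), (35, Helix, 9, bio, Tai, C, 35), (35, Helix, 9, bio, Wes, D, 17), (35, Helix, 9, bio, Wes, D, 35)}
σ[sname ≠ Kim]: keep tuples satisfying sname ≠ Kim → {(26, Argo, 5, p2, Bo, C, 29), (26, Argo, 5, p2, Bo, C, 35), (26, Helix, 8, ops, Bo, C, 29), (26, Helix, 8, ops, Bo, C, 35), (26, Nova, 5, bio, Bo, C, 29), (26, Nova, 5, bio, Bo, C, 35), (35, Gamma, 5, ops, Cal, C, 17), (35, Gamma, 5, ops, Cal, C, 35), (35, Gamma, 5, ops, Rae, F, 17), (35, Gamma, 5, ops, Rae, F, 35), (35, Gamma, 5, ops, Sam, D, 17), (35, Gamma, 5, ops, Sam, D, 35), (35, Gamma, 5, ops, Tai, C, 17), (35, Gamma, 5, ops, Tai, C, 35), (35, Gamma, 5, ops, Wes, D, 17), (35, Gamma, 5, ops, Wes, D, 35), (35, Helix, 9, bio, Cal, C, 17), (35, Helix, 9, bio, Cal, C, 35), (35, Helix, 9, bio, Rae, F, 17), (35, Helix, 9, bio, Rae, F, 35), (35, Helix, 9, bio, Sam, D, 17), (35, Helix, 9, bio, Sam, D, 35), (35, Helix, 9, bio, Tai, C, 17), (35, Helix, 9, bio, Tai, C, 35), (35, Helix, 9, bio, Wes, D, 17), (35, Helix, 9, bio, Wes, D, 35)}
Projecting to sname, title (13 duplicate(s) eliminated): {(Bo, Argo), (Bo, Helix), (Bo, Nova), (Cal, Gamma), (Cal, Helix), (Rae, Gamma), (Rae, Helix), (Sam, Gamma), (Sam, Helix), (Tai, Gamma), (Tai, Helix), (Wes, Gamma), (Wes, Helix)}
Taking the difference: {(Bo, Argo), (Bo, Helix), (Bo, Nova), (Cal, Gamma), (Cal, Helix), (Rae, Gamma), (Rae, Helix), (Sam, Gamma), (Sam, Helix), (Tai, Gamma), (Tai, Helix), (Wes, Gamma)}

{(Bo, Argo), (Bo, Helix), (Bo, Nova), (Cal, Gamma), (Cal, Helix), (Rae, Gamma), (Rae, Helix), (Sam, Gamma), (Sam, Helix), (Tai, Gamma), (Tai, Helix), (Wes, Gamma)}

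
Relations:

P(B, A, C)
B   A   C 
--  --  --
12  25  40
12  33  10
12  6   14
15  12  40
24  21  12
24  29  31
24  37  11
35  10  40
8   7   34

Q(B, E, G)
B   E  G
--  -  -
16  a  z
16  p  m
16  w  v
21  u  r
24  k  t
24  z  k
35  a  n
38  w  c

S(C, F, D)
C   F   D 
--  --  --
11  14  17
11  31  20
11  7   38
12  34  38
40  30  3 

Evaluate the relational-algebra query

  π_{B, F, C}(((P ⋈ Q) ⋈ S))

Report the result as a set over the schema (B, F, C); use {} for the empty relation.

Joining P and Q on B yields {(24, 21, 12, k, t), (24, 21, 12, z, k), (24, 29, 31, k, t), (24, 29, 31, z, k), (24, 37, 11, k, t), (24, 37, 11, z, k), (35, 10, 40, a, n)}.
Joining (P ⋈ Q) and S on C yields {(24, 21, 12, k, t, 34, 38), (24, 21, 12, z, k, 34, 38), (24, 37, 11, k, t, 14, 17), (24, 37, 11, k, t, 31, 20), (24, 37, 11, k, t, 7, 38), (24, 37, 11, z, k, 14, 17), (24, 37, 11, z, k, 31, 20), (24, 37, 11, z, k, 7, 38), (35, 10, 40, a, n, 30, 3)}.
π_{B, F, C} gives {(24, 14, 11), (24, 31, 11), (24, 34, 12), (24, 7, 11), (35, 30, 40)} (4 duplicate(s) eliminated).

{(24, 14, 11), (24, 31, 11), (24, 34, 12), (24, 7, 11), (35, 30, 40)}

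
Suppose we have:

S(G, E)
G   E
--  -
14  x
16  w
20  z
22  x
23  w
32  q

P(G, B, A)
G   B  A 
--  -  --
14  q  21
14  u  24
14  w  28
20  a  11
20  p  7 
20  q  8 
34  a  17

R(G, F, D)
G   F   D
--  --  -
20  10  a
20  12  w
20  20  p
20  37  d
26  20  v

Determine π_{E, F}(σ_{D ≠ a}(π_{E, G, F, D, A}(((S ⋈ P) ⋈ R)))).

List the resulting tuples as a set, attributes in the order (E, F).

{(z, 12), (z, 20), (z, 37)}

S ⋈ P (natural join on G): {(14, x, q, 21), (14, x, u, 24), (14, x, w, 28), (20, z, a, 11), (20, z, p, 7), (20, z, q, 8)}
(S ⋈ P) ⋈ R (natural join on G): {(20, z, a, 11, 10, a), (20, z, a, 11, 12, w), (20, z, a, 11, 20, p), (20, z, a, 11, 37, d), (20, z, p, 7, 10, a), (20, z, p, 7, 12, w), (20, z, p, 7, 20, p), (20, z, p, 7, 37, d), (20, z, q, 8, 10, a), (20, z, q, 8, 12, w), (20, z, q, 8, 20, p), (20, z, q, 8, 37, d)}
Projecting to E, G, F, D, A: {(z, 20, 10, a, 11), (z, 20, 10, a, 7), (z, 20, 10, a, 8), (z, 20, 12, w, 11), (z, 20, 12, w, 7), (z, 20, 12, w, 8), (z, 20, 20, p, 11), (z, 20, 20, p, 7), (z, 20, 20, p, 8), (z, 20, 37, d, 11), (z, 20, 37, d, 7), (z, 20, 37, d, 8)}
Filtering on D ≠ a leaves {(z, 20, 12, w, 11), (z, 20, 12, w, 7), (z, 20, 12, w, 8), (z, 20, 20, p, 11), (z, 20, 20, p, 7), (z, 20, 20, p, 8), (z, 20, 37, d, 11), (z, 20, 37, d, 7), (z, 20, 37, d, 8)}.
Projecting to E, F (6 duplicate(s) eliminated): {(z, 12), (z, 20), (z, 37)}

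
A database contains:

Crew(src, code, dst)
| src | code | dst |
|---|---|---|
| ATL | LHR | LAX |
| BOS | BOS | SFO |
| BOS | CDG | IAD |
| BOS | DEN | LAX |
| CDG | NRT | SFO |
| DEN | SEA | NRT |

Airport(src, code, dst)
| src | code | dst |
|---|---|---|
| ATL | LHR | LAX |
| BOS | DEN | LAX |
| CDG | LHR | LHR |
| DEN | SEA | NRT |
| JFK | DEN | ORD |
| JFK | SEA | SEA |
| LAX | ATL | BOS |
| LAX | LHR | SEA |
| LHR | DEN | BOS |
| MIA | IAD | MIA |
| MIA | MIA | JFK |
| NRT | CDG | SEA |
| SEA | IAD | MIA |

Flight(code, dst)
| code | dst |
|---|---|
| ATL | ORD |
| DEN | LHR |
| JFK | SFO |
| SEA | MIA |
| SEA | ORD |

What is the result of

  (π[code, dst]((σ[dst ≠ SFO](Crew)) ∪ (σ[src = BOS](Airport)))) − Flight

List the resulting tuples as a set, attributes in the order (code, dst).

{(CDG, IAD), (DEN, LAX), (LHR, LAX), (SEA, NRT)}

Selection dst ≠ SFO: {(ATL, LHR, LAX), (BOS, CDG, IAD), (BOS, DEN, LAX), (DEN, SEA, NRT)}
Selection src = BOS: {(BOS, DEN, LAX)}
Taking the union: {(ATL, LHR, LAX), (BOS, CDG, IAD), (BOS, DEN, LAX), (DEN, SEA, NRT)}
π_{code, dst} gives {(CDG, IAD), (DEN, LAX), (LHR, LAX), (SEA, NRT)}.
Taking the difference: {(CDG, IAD), (DEN, LAX), (LHR, LAX), (SEA, NRT)}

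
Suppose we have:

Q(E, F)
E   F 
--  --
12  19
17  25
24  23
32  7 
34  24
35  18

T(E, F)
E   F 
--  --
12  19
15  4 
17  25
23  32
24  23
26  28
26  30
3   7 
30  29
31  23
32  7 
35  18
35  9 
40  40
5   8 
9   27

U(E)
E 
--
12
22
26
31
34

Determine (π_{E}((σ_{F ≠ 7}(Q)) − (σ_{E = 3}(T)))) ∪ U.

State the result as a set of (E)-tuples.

σ[F ≠ 7]: keep tuples satisfying F ≠ 7 → {(12, 19), (17, 25), (24, 23), (34, 24), (35, 18)}
σ[E = 3]: keep tuples satisfying E = 3 → {(3, 7)}
Taking the difference: {(12, 19), (17, 25), (24, 23), (34, 24), (35, 18)}
π[E]: project onto (E) → {12, 17, 24, 34, 35}
Taking the union: {12, 17, 22, 24, 26, 31, 34, 35}

{12, 17, 22, 24, 26, 31, 34, 35}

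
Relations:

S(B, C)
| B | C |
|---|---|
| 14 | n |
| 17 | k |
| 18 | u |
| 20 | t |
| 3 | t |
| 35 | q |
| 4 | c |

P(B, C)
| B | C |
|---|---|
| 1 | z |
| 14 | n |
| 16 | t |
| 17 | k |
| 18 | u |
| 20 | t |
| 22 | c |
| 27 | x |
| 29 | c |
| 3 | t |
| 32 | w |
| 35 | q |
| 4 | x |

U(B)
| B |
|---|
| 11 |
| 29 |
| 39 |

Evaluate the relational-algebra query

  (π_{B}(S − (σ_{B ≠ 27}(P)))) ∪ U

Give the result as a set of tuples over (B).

{11, 29, 39, 4}

Selection B ≠ 27: {(1, z), (14, n), (16, t), (17, k), (18, u), (20, t), (22, c), (29, c), (3, t), (32, w), (35, q), (4, x)}
Taking the difference: {(4, c)}
π[B]: project onto (B) → {4}
Taking the union: {11, 29, 39, 4}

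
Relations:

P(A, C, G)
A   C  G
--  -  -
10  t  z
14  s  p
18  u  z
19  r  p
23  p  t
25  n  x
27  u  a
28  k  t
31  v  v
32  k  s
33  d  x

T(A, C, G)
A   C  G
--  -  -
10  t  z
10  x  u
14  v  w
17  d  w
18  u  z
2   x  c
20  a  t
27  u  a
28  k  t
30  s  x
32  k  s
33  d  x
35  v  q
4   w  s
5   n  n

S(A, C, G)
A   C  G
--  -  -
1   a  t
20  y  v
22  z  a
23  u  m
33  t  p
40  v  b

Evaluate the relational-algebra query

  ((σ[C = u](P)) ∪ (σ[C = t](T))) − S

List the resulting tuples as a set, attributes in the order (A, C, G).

Filtering on C = u leaves {(18, u, z), (27, u, a)}.
Filtering on C = t leaves {(10, t, z)}.
Set union of the two operands is {(10, t, z), (18, u, z), (27, u, a)}.
Set difference of the two operands is {(10, t, z), (18, u, z), (27, u, a)}.

{(10, t, z), (18, u, z), (27, u, a)}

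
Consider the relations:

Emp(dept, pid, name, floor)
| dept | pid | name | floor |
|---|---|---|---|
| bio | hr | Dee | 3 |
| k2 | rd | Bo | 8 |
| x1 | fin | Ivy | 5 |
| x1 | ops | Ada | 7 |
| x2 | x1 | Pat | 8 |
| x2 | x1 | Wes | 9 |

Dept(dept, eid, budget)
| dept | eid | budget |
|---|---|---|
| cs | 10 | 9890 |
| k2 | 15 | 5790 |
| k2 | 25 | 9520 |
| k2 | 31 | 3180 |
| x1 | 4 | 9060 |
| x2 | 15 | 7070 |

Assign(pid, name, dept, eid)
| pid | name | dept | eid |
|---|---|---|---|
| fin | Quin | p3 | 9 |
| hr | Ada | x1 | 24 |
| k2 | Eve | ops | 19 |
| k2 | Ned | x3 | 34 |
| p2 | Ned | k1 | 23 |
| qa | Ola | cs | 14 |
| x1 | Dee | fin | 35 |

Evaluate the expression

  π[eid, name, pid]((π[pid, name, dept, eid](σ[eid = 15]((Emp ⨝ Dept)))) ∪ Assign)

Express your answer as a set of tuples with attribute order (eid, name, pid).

{(14, Ola, qa), (15, Bo, rd), (15, Pat, x1), (15, Wes, x1), (19, Eve, k2), (23, Ned, p2), (24, Ada, hr), (34, Ned, k2), (35, Dee, x1), (9, Quin, fin)}

Natural join on dept: {(k2, rd, Bo, 8, 15, 5790), (k2, rd, Bo, 8, 25, 9520), (k2, rd, Bo, 8, 31, 3180), (x1, fin, Ivy, 5, 4, 9060), (x1, ops, Ada, 7, 4, 9060), (x2, x1, Pat, 8, 15, 7070), (x2, x1, Wes, 9, 15, 7070)}
Selection eid = 15: {(k2, rd, Bo, 8, 15, 5790), (x2, x1, Pat, 8, 15, 7070), (x2, x1, Wes, 9, 15, 7070)}
π_{pid, name, dept, eid} gives {(rd, Bo, k2, 15), (x1, Pat, x2, 15), (x1, Wes, x2, 15)}.
Taking the union: {(fin, Quin, p3, 9), (hr, Ada, x1, 24), (k2, Eve, ops, 19), (k2, Ned, x3, 34), (p2, Ned, k1, 23), (qa, Ola, cs, 14), (rd, Bo, k2, 15), (x1, Dee, fin, 35), (x1, Pat, x2, 15), (x1, Wes, x2, 15)}
π_{eid, name, pid} gives {(14, Ola, qa), (15, Bo, rd), (15, Pat, x1), (15, Wes, x1), (19, Eve, k2), (23, Ned, p2), (24, Ada, hr), (34, Ned, k2), (35, Dee, x1), (9, Quin, fin)}.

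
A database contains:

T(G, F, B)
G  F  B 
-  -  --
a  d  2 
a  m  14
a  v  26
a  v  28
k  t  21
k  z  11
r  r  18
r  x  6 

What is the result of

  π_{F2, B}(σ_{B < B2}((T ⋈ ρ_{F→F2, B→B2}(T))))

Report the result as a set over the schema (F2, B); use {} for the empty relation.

ρ[F→F2, B→B2]: schema becomes (G, F2, B2); tuples unchanged.
Natural join on G: {(a, d, 2, d, 2), (a, d, 2, m, 14), (a, d, 2, v, 26), (a, d, 2, v, 28), (a, m, 14, d, 2), (a, m, 14, m, 14), (a, m, 14, v, 26), (a, m, 14, v, 28), (a, v, 26, d, 2), (a, v, 26, m, 14), (a, v, 26, v, 26), (a, v, 26, v, 28), (a, v, 28, d, 2), (a, v, 28, m, 14), (a, v, 28, v, 26), (a, v, 28, v, 28), (k, t, 21, t, 21), (k, t, 21, z, 11), (k, z, 11, t, 21), (k, z, 11, z, 11), (r, r, 18, r, 18), (r, r, 18, x, 6), (r, x, 6, r, 18), (r, x, 6, x, 6)}
Filtering on B < B2 leaves {(a, d, 2, m, 14), (a, d, 2, v, 26), (a, d, 2, v, 28), (a, m, 14, v, 26), (a, m, 14, v, 28), (a, v, 26, v, 28), (k, z, 11, t, 21), (r, x, 6, r, 18)}.
π[F2, B]: project onto (F2, B) (2 duplicate(s) eliminated) → {(m, 2), (r, 6), (t, 11), (v, 14), (v, 2), (v, 26)}

{(m, 2), (r, 6), (t, 11), (v, 14), (v, 2), (v, 26)}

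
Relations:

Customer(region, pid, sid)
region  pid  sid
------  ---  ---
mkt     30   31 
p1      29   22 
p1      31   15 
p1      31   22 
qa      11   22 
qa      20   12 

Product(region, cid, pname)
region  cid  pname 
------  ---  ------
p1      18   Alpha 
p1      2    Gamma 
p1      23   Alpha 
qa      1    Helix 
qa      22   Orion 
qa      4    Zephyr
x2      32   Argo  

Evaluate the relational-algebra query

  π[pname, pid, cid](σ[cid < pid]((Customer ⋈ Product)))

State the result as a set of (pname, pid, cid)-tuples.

{(Alpha, 29, 18), (Alpha, 29, 23), (Alpha, 31, 18), (Alpha, 31, 23), (Gamma, 29, 2), (Gamma, 31, 2), (Helix, 11, 1), (Helix, 20, 1), (Zephyr, 11, 4), (Zephyr, 20, 4)}

Natural join on region: {(p1, 29, 22, 18, Alpha), (p1, 29, 22, 2, Gamma), (p1, 29, 22, 23, Alpha), (p1, 31, 15, 18, Alpha), (p1, 31, 15, 2, Gamma), (p1, 31, 15, 23, Alpha), (p1, 31, 22, 18, Alpha), (p1, 31, 22, 2, Gamma), (p1, 31, 22, 23, Alpha), (qa, 11, 22, 1, Helix), (qa, 11, 22, 22, Orion), (qa, 11, 22, 4, Zephyr), (qa, 20, 12, 1, Helix), (qa, 20, 12, 22, Orion), (qa, 20, 12, 4, Zephyr)}
Selection cid < pid: {(p1, 29, 22, 18, Alpha), (p1, 29, 22, 2, Gamma), (p1, 29, 22, 23, Alpha), (p1, 31, 15, 18, Alpha), (p1, 31, 15, 2, Gamma), (p1, 31, 15, 23, Alpha), (p1, 31, 22, 18, Alpha), (p1, 31, 22, 2, Gamma), (p1, 31, 22, 23, Alpha), (qa, 11, 22, 1, Helix), (qa, 11, 22, 4, Zephyr), (qa, 20, 12, 1, Helix), (qa, 20, 12, 4, Zephyr)}
π[pname, pid, cid]: project onto (pname, pid, cid) (3 duplicate(s) eliminated) → {(Alpha, 29, 18), (Alpha, 29, 23), (Alpha, 31, 18), (Alpha, 31, 23), (Gamma, 29, 2), (Gamma, 31, 2), (Helix, 11, 1), (Helix, 20, 1), (Zephyr, 11, 4), (Zephyr, 20, 4)}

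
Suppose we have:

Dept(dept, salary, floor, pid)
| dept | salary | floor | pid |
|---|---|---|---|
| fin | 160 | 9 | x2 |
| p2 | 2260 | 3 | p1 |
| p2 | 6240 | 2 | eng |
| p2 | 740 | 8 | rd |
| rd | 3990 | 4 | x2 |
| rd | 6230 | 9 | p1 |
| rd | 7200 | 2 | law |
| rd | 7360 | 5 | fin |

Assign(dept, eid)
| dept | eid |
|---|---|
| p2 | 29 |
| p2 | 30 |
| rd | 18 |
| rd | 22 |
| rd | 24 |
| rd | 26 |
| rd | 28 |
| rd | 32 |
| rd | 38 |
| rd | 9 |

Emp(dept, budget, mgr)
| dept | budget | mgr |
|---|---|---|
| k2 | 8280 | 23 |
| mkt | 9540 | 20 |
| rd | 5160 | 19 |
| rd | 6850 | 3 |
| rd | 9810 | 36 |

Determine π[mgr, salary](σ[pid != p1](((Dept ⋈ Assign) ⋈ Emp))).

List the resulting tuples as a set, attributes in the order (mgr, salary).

{(19, 3990), (19, 7200), (19, 7360), (3, 3990), (3, 7200), (3, 7360), (36, 3990), (36, 7200), (36, 7360)}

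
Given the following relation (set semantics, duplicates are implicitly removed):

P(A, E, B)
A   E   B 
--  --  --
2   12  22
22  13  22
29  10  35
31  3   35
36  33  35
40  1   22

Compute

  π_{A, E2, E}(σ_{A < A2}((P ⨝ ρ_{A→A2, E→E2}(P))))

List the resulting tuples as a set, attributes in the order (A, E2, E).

{(2, 1, 12), (2, 13, 12), (22, 1, 13), (29, 3, 10), (29, 33, 10), (31, 33, 3)}

ρ[A→A2, E→E2]: schema becomes (A2, E2, B); tuples unchanged.
Joining P and ρ_{A→A2, E→E2}(P) on B yields {(2, 12, 22, 2, 12), (2, 12, 22, 22, 13), (2, 12, 22, 40, 1), (22, 13, 22, 2, 12), (22, 13, 22, 22, 13), (22, 13, 22, 40, 1), (29, 10, 35, 29, 10), (29, 10, 35, 31, 3), (29, 10, 35, 36, 33), (31, 3, 35, 29, 10), (31, 3, 35, 31, 3), (31, 3, 35, 36, 33), (36, 33, 35, 29, 10), (36, 33, 35, 31, 3), (36, 33, 35, 36, 33), (40, 1, 22, 2, 12), (40, 1, 22, 22, 13), (40, 1, 22, 40, 1)}.
Selection A < A2: {(2, 12, 22, 22, 13), (2, 12, 22, 40, 1), (22, 13, 22, 40, 1), (29, 10, 35, 31, 3), (29, 10, 35, 36, 33), (31, 3, 35, 36, 33)}
Projecting to A, E2, E: {(2, 1, 12), (2, 13, 12), (22, 1, 13), (29, 3, 10), (29, 33, 10), (31, 33, 3)}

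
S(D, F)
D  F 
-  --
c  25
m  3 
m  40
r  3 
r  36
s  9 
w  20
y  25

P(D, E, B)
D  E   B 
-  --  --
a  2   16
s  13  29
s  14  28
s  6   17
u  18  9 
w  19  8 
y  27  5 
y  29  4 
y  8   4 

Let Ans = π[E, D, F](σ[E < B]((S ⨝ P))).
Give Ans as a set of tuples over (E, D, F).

{(13, s, 9), (14, s, 9), (6, s, 9)}

Joining S and P on D yields {(s, 9, 13, 29), (s, 9, 14, 28), (s, 9, 6, 17), (w, 20, 19, 8), (y, 25, 27, 5), (y, 25, 29, 4), (y, 25, 8, 4)}.
Selection E < B: {(s, 9, 13, 29), (s, 9, 14, 28), (s, 9, 6, 17)}
Keep only column(s) E, D, F: {(13, s, 9), (14, s, 9), (6, s, 9)}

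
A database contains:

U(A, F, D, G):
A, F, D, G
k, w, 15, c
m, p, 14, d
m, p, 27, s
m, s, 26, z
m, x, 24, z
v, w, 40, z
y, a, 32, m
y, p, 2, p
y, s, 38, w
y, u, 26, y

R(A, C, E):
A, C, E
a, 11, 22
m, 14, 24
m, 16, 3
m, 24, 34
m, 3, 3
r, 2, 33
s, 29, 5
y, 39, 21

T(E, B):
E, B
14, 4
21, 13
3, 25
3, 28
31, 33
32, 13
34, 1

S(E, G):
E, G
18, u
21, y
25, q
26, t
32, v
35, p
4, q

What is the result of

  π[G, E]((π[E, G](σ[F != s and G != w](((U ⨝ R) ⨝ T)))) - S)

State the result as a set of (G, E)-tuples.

{(d, 3), (d, 34), (m, 21), (p, 21), (s, 3), (s, 34), (z, 3), (z, 34)}

Natural join on A: {(m, p, 14, d, 14, 24), (m, p, 14, d, 16, 3), (m, p, 14, d, 24, 34), (m, p, 14, d, 3, 3), (m, p, 27, s, 14, 24), (m, p, 27, s, 16, 3), (m, p, 27, s, 24, 34), (m, p, 27, s, 3, 3), (m, s, 26, z, 14, 24), (m, s, 26, z, 16, 3), (m, s, 26, z, 24, 34), (m, s, 26, z, 3, 3), (m, x, 24, z, 14, 24), (m, x, 24, z, 16, 3), (m, x, 24, z, 24, 34), (m, x, 24, z, 3, 3), (y, a, 32, m, 39, 21), (y, p, 2, p, 39, 21), (y, s, 38, w, 39, 21), (y, u, 26, y, 39, 21)}
Natural join on E: {(m, p, 14, d, 16, 3, 25), (m, p, 14, d, 16, 3, 28), (m, p, 14, d, 24, 34, 1), (m, p, 14, d, 3, 3, 25), (m, p, 14, d, 3, 3, 28), (m, p, 27, s, 16, 3, 25), (m, p, 27, s, 16, 3, 28), (m, p, 27, s, 24, 34, 1), (m, p, 27, s, 3, 3, 25), (m, p, 27, s, 3, 3, 28), (m, s, 26, z, 16, 3, 25), (m, s, 26, z, 16, 3, 28), (m, s, 26, z, 24, 34, 1), (m, s, 26, z, 3, 3, 25), (m, s, 26, z, 3, 3, 28), (m, x, 24, z, 16, 3, 25), (m, x, 24, z, 16, 3, 28), (m, x, 24, z, 24, 34, 1), (m, x, 24, z, 3, 3, 25), (m, x, 24, z, 3, 3, 28), (y, a, 32, m, 39, 21, 13), (y, p, 2, p, 39, 21, 13), (y, s, 38, w, 39, 21, 13), (y, u, 26, y, 39, 21, 13)}
Apply σ_{F != s and G != w}; surviving tuples: {(m, p, 14, d, 16, 3, 25), (m, p, 14, d, 16, 3, 28), (m, p, 14, d, 24, 34, 1), (m, p, 14, d, 3, 3, 25), (m, p, 14, d, 3, 3, 28), (m, p, 27, s, 16, 3, 25), (m, p, 27, s, 16, 3, 28), (m, p, 27, s, 24, 34, 1), (m, p, 27, s, 3, 3, 25), (m, p, 27, s, 3, 3, 28), (m, x, 24, z, 16, 3, 25), (m, x, 24, z, 16, 3, 28), (m, x, 24, z, 24, 34, 1), (m, x, 24, z, 3, 3, 25), (m, x, 24, z, 3, 3, 28), (y, a, 32, m, 39, 21, 13), (y, p, 2, p, 39, 21, 13), (y, u, 26, y, 39, 21, 13)}
π_{E, G} gives {(21, m), (21, p), (21, y), (3, d), (3, s), (3, z), (34, d), (34, s), (34, z)} (9 duplicate(s) eliminated).
Set difference of the two operands is {(21, m), (21, p), (3, d), (3, s), (3, z), (34, d), (34, s), (34, z)}.
π_{G, E} gives {(d, 3), (d, 34), (m, 21), (p, 21), (s, 3), (s, 34), (z, 3), (z, 34)}.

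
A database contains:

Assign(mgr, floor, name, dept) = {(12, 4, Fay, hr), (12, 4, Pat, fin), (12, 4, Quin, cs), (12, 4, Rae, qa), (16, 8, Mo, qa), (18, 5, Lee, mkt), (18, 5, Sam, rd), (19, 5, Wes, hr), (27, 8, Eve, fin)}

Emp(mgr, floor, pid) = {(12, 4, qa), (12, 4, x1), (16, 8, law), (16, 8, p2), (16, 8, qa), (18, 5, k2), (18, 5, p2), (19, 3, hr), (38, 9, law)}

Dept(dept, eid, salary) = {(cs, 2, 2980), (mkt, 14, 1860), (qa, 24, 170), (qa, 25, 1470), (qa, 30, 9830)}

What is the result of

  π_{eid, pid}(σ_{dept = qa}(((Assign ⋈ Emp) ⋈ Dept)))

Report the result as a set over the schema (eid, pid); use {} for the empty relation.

Natural join on mgr, floor: {(12, 4, Fay, hr, qa), (12, 4, Fay, hr, x1), (12, 4, Pat, fin, qa), (12, 4, Pat, fin, x1), (12, 4, Quin, cs, qa), (12, 4, Quin, cs, x1), (12, 4, Rae, qa, qa), (12, 4, Rae, qa, x1), (16, 8, Mo, qa, law), (16, 8, Mo, qa, p2), (16, 8, Mo, qa, qa), (18, 5, Lee, mkt, k2), (18, 5, Lee, mkt, p2), (18, 5, Sam, rd, k2), (18, 5, Sam, rd, p2)}
Natural join on dept: {(12, 4, Quin, cs, qa, 2, 2980), (12, 4, Quin, cs, x1, 2, 2980), (12, 4, Rae, qa, qa, 24, 170), (12, 4, Rae, qa, qa, 25, 1470), (12, 4, Rae, qa, qa, 30, 9830), (12, 4, Rae, qa, x1, 24, 170), (12, 4, Rae, qa, x1, 25, 1470), (12, 4, Rae, qa, x1, 30, 9830), (16, 8, Mo, qa, law, 24, 170), (16, 8, Mo, qa, law, 25, 1470), (16, 8, Mo, qa, law, 30, 9830), (16, 8, Mo, qa, p2, 24, 170), (16, 8, Mo, qa, p2, 25, 1470), (16, 8, Mo, qa, p2, 30, 9830), (16, 8, Mo, qa, qa, 24, 170), (16, 8, Mo, qa, qa, 25, 1470), (16, 8, Mo, qa, qa, 30, 9830), (18, 5, Lee, mkt, k2, 14, 1860), (18, 5, Lee, mkt, p2, 14, 1860)}
σ[dept = qa]: keep tuples satisfying dept = qa → {(12, 4, Rae, qa, qa, 24, 170), (12, 4, Rae, qa, qa, 25, 1470), (12, 4, Rae, qa, qa, 30, 9830), (12, 4, Rae, qa, x1, 24, 170), (12, 4, Rae, qa, x1, 25, 1470), (12, 4, Rae, qa, x1, 30, 9830), (16, 8, Mo, qa, law, 24, 170), (16, 8, Mo, qa, law, 25, 1470), (16, 8, Mo, qa, law, 30, 9830), (16, 8, Mo, qa, p2, 24, 170), (16, 8, Mo, qa, p2, 25, 1470), (16, 8, Mo, qa, p2, 30, 9830), (16, 8, Mo, qa, qa, 24, 170), (16, 8, Mo, qa, qa, 25, 1470), (16, 8, Mo, qa, qa, 30, 9830)}
π[eid, pid]: project onto (eid, pid) (3 duplicate(s) eliminated) → {(24, law), (24, p2), (24, qa), (24, x1), (25, law), (25, p2), (25, qa), (25, x1), (30, law), (30, p2), (30, qa), (30, x1)}

{(24, law), (24, p2), (24, qa), (24, x1), (25, law), (25, p2), (25, qa), (25, x1), (30, law), (30, p2), (30, qa), (30, x1)}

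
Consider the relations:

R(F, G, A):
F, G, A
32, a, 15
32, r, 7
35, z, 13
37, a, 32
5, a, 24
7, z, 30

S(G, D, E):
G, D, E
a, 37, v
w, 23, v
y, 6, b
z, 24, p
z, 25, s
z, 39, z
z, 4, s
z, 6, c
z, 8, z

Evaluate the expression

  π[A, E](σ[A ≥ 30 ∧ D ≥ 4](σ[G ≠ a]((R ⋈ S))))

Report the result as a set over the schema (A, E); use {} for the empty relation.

Joining R and S on G yields {(32, a, 15, 37, v), (35, z, 13, 24, p), (35, z, 13, 25, s), (35, z, 13, 39, z), (35, z, 13, 4, s), (35, z, 13, 6, c), (35, z, 13, 8, z), (37, a, 32, 37, v), (5, a, 24, 37, v), (7, z, 30, 24, p), (7, z, 30, 25, s), (7, z, 30, 39, z), (7, z, 30, 4, s), (7, z, 30, 6, c), (7, z, 30, 8, z)}.
Selection G ≠ a: {(35, z, 13, 24, p), (35, z, 13, 25, s), (35, z, 13, 39, z), (35, z, 13, 4, s), (35, z, 13, 6, c), (35, z, 13, 8, z), (7, z, 30, 24, p), (7, z, 30, 25, s), (7, z, 30, 39, z), (7, z, 30, 4, s), (7, z, 30, 6, c), (7, z, 30, 8, z)}
Selection A ≥ 30 ∧ D ≥ 4: {(7, z, 30, 24, p), (7, z, 30, 25, s), (7, z, 30, 39, z), (7, z, 30, 4, s), (7, z, 30, 6, c), (7, z, 30, 8, z)}
Projecting to A, E (2 duplicate(s) eliminated): {(30, c), (30, p), (30, s), (30, z)}

{(30, c), (30, p), (30, s), (30, z)}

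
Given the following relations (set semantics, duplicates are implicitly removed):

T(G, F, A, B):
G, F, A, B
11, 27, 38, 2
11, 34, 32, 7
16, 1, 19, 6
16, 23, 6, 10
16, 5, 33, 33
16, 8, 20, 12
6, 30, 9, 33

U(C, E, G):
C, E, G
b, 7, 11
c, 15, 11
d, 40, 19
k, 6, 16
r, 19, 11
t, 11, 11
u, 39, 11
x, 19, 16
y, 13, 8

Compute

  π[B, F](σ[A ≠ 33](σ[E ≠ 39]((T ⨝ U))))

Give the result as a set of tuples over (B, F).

{(10, 23), (12, 8), (2, 27), (6, 1), (7, 34)}

Joining T and U on G yields {(11, 27, 38, 2, b, 7), (11, 27, 38, 2, c, 15), (11, 27, 38, 2, r, 19), (11, 27, 38, 2, t, 11), (11, 27, 38, 2, u, 39), (11, 34, 32, 7, b, 7), (11, 34, 32, 7, c, 15), (11, 34, 32, 7, r, 19), (11, 34, 32, 7, t, 11), (11, 34, 32, 7, u, 39), (16, 1, 19, 6, k, 6), (16, 1, 19, 6, x, 19), (16, 23, 6, 10, k, 6), (16, 23, 6, 10, x, 19), (16, 5, 33, 33, k, 6), (16, 5, 33, 33, x, 19), (16, 8, 20, 12, k, 6), (16, 8, 20, 12, x, 19)}.
σ[E ≠ 39]: keep tuples satisfying E ≠ 39 → {(11, 27, 38, 2, b, 7), (11, 27, 38, 2, c, 15), (11, 27, 38, 2, r, 19), (11, 27, 38, 2, t, 11), (11, 34, 32, 7, b, 7), (11, 34, 32, 7, c, 15), (11, 34, 32, 7, r, 19), (11, 34, 32, 7, t, 11), (16, 1, 19, 6, k, 6), (16, 1, 19, 6, x, 19), (16, 23, 6, 10, k, 6), (16, 23, 6, 10, x, 19), (16, 5, 33, 33, k, 6), (16, 5, 33, 33, x, 19), (16, 8, 20, 12, k, 6), (16, 8, 20, 12, x, 19)}
σ[A ≠ 33]: keep tuples satisfying A ≠ 33 → {(11, 27, 38, 2, b, 7), (11, 27, 38, 2, c, 15), (11, 27, 38, 2, r, 19), (11, 27, 38, 2, t, 11), (11, 34, 32, 7, b, 7), (11, 34, 32, 7, c, 15), (11, 34, 32, 7, r, 19), (11, 34, 32, 7, t, 11), (16, 1, 19, 6, k, 6), (16, 1, 19, 6, x, 19), (16, 23, 6, 10, k, 6), (16, 23, 6, 10, x, 19), (16, 8, 20, 12, k, 6), (16, 8, 20, 12, x, 19)}
Projecting to B, F (9 duplicate(s) eliminated): {(10, 23), (12, 8), (2, 27), (6, 1), (7, 34)}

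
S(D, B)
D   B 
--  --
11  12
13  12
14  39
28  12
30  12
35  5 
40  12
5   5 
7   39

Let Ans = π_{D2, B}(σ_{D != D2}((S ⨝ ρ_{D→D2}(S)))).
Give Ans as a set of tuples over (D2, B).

ρ[D→D2]: schema becomes (D2, B); tuples unchanged.
Joining S and ρ_{D→D2}(S) on B yields {(11, 12, 11), (11, 12, 13), (11, 12, 28), (11, 12, 30), (11, 12, 40), (13, 12, 11), (13, 12, 13), (13, 12, 28), (13, 12, 30), (13, 12, 40), (14, 39, 14), (14, 39, 7), (28, 12, 11), (28, 12, 13), (28, 12, 28), (28, 12, 30), (28, 12, 40), (30, 12, 11), (30, 12, 13), (30, 12, 28), (30, 12, 30), (30, 12, 40), (35, 5, 35), (35, 5, 5), (40, 12, 11), (40, 12, 13), (40, 12, 28), (40, 12, 30), (40, 12, 40), (5, 5, 35), (5, 5, 5), (7, 39, 14), (7, 39, 7)}.
σ[D != D2]: keep tuples satisfying D != D2 → {(11, 12, 13), (11, 12, 28), (11, 12, 30), (11, 12, 40), (13, 12, 11), (13, 12, 28), (13, 12, 30), (13, 12, 40), (14, 39, 7), (28, 12, 11), (28, 12, 13), (28, 12, 30), (28, 12, 40), (30, 12, 11), (30, 12, 13), (30, 12, 28), (30, 12, 40), (35, 5, 5), (40, 12, 11), (40, 12, 13), (40, 12, 28), (40, 12, 30), (5, 5, 35), (7, 39, 14)}
π[D2, B]: project onto (D2, B) (15 duplicate(s) eliminated) → {(11, 12), (13, 12), (14, 39), (28, 12), (30, 12), (35, 5), (40, 12), (5, 5), (7, 39)}

{(11, 12), (13, 12), (14, 39), (28, 12), (30, 12), (35, 5), (40, 12), (5, 5), (7, 39)}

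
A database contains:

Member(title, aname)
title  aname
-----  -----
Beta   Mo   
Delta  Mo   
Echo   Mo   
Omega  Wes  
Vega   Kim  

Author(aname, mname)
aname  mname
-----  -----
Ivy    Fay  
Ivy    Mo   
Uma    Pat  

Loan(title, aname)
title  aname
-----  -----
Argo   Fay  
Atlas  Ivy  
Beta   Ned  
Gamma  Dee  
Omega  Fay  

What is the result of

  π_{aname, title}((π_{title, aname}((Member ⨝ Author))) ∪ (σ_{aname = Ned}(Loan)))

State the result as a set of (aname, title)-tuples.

{(Ned, Beta)}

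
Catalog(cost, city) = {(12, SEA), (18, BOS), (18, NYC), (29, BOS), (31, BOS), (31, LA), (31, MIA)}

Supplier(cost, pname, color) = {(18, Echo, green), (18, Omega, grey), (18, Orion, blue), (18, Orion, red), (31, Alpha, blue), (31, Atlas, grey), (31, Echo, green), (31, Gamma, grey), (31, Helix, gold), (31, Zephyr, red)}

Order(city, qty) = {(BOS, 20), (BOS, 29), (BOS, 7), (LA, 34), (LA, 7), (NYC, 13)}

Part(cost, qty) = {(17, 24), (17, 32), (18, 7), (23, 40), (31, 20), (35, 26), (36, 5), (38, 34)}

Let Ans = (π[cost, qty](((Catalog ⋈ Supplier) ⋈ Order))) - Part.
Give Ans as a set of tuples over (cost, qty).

Natural join on cost: {(18, BOS, Echo, green), (18, BOS, Omega, grey), (18, BOS, Orion, blue), (18, BOS, Orion, red), (18, NYC, Echo, green), (18, NYC, Omega, grey), (18, NYC, Orion, blue), (18, NYC, Orion, red), (31, BOS, Alpha, blue), (31, BOS, Atlas, grey), (31, BOS, Echo, green), (31, BOS, Gamma, grey), (31, BOS, Helix, gold), (31, BOS, Zephyr, red), (31, LA, Alpha, blue), (31, LA, Atlas, grey), (31, LA, Echo, green), (31, LA, Gamma, grey), (31, LA, Helix, gold), (31, LA, Zephyr, red), (31, MIA, Alpha, blue), (31, MIA, Atlas, grey), (31, MIA, Echo, green), (31, MIA, Gamma, grey), (31, MIA, Helix, gold), (31, MIA, Zephyr, red)}
Natural join on city: {(18, BOS, Echo, green, 20), (18, BOS, Echo, green, 29), (18, BOS, Echo, green, 7), (18, BOS, Omega, grey, 20), (18, BOS, Omega, grey, 29), (18, BOS, Omega, grey, 7), (18, BOS, Orion, blue, 20), (18, BOS, Orion, blue, 29), (18, BOS, Orion, blue, 7), (18, BOS, Orion, red, 20), (18, BOS, Orion, red, 29), (18, BOS, Orion, red, 7), (18, NYC, Echo, green, 13), (18, NYC, Omega, grey, 13), (18, NYC, Orion, blue, 13), (18, NYC, Orion, red, 13), (31, BOS, Alpha, blue, 20), (31, BOS, Alpha, blue, 29), (31, BOS, Alpha, blue, 7), (31, BOS, Atlas, grey, 20), (31, BOS, Atlas, grey, 29), (31, BOS, Atlas, grey, 7), (31, BOS, Echo, green, 20), (31, BOS, Echo, green, 29), (31, BOS, Echo, green, 7), (31, BOS, Gamma, grey, 20), (31, BOS, Gamma, grey, 29), (31, BOS, Gamma, grey, 7), (31, BOS, Helix, gold, 20), (31, BOS, Helix, gold, 29), (31, BOS, Helix, gold, 7), (31, BOS, Zephyr, red, 20), (31, BOS, Zephyr, red, 29), (31, BOS, Zephyr, red, 7), (31, LA, Alpha, blue, 34), (31, LA, Alpha, blue, 7), (31, LA, Atlas, grey, 34), (31, LA, Atlas, grey, 7), (31, LA, Echo, green, 34), (31, LA, Echo, green, 7), (31, LA, Gamma, grey, 34), (31, LA, Gamma, grey, 7), (31, LA, Helix, gold, 34), (31, LA, Helix, gold, 7), (31, LA, Zephyr, red, 34), (31, LA, Zephyr, red, 7)}
Keep only column(s) cost, qty (38 duplicate(s) eliminated): {(18, 13), (18, 20), (18, 29), (18, 7), (31, 20), (31, 29), (31, 34), (31, 7)}
Set difference of the two operands is {(18, 13), (18, 20), (18, 29), (31, 29), (31, 34), (31, 7)}.

{(18, 13), (18, 20), (18, 29), (31, 29), (31, 34), (31, 7)}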